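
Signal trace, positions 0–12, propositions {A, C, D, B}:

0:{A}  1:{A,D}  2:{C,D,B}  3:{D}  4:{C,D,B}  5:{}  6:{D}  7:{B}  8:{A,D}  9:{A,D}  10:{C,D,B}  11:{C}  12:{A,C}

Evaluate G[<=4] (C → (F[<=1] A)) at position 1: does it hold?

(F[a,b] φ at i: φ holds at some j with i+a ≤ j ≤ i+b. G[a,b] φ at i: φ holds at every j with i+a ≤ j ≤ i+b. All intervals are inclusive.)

False

Check (C → (F[<=1] A)) at every j in [1,5]:
  j=1: antecedent false → ✓
  j=2: antecedent true; consequent fails (none in [2,3]) → ✗
  j=3: antecedent false → ✓
  j=4: antecedent true; consequent fails (none in [4,5]) → ✗
  j=5: antecedent false → ✓
Fails at j=2 → formula fails.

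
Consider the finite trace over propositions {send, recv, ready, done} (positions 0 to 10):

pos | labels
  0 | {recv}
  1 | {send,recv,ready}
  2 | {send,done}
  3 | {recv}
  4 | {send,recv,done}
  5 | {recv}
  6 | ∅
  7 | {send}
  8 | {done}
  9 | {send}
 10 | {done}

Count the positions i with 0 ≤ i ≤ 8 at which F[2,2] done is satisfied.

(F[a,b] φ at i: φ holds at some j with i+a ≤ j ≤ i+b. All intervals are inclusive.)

Evaluate at each i in [0,8]:
  i=0: ✓ (witness j=2)
  i=1: ✗ (none in [3,3])
  i=2: ✓ (witness j=4)
  i=3: ✗ (none in [5,5])
  i=4: ✗ (none in [6,6])
  i=5: ✗ (none in [7,7])
  i=6: ✓ (witness j=8)
  i=7: ✗ (none in [9,9])
  i=8: ✓ (witness j=10)
Positions where it holds: {0, 2, 6, 8} → 4.

4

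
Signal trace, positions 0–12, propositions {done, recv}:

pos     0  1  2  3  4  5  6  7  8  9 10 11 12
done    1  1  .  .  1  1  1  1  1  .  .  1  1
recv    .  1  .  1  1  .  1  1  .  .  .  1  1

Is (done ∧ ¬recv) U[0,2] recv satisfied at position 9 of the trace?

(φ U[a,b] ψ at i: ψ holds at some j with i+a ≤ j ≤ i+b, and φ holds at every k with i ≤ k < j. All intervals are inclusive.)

Need some j in [9,11] with recv, and (done ∧ ¬recv) at every k in [9,j-1].
  j=9: recv false.
  j=10: recv false.
  j=11: recv holds, but (done ∧ ¬recv) fails at k=9 → not this j.
No j in the window works → until fails.

Does not hold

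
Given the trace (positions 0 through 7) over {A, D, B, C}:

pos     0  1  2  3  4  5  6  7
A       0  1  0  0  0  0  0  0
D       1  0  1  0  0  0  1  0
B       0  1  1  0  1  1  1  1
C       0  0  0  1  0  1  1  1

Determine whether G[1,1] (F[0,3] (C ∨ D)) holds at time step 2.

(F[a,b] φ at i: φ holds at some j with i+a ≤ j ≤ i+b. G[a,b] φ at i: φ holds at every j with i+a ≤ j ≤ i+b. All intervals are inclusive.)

Check F[0,3] (C ∨ D) at every j in [3,3]:
  j=3: holds (witness at 3)
All positions satisfy it → formula holds.

True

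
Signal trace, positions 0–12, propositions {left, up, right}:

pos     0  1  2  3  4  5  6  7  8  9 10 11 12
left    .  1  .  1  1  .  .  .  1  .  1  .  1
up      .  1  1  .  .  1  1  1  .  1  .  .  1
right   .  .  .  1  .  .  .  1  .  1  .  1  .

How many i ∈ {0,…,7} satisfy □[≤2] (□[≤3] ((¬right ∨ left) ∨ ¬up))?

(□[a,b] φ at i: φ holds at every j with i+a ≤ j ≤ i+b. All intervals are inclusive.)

2

Evaluate at each i in [0,7]:
  i=0: ✓ (all of [0,2])
  i=1: ✓ (all of [1,3])
  i=2: ✗ (fails at j=4)
  i=3: ✗ (fails at j=4)
  i=4: ✗ (fails at j=4)
  i=5: ✗ (fails at j=5)
  i=6: ✗ (fails at j=6)
  i=7: ✗ (fails at j=7)
Positions where it holds: {0, 1} → 2.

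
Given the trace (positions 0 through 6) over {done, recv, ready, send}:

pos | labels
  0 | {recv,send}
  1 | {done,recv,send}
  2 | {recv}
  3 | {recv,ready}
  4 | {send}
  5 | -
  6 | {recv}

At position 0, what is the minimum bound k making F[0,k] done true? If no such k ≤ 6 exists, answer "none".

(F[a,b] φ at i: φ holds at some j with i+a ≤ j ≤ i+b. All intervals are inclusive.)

Scan j = 0,1,… for done:
  j=0: fails
  j=1: holds
First hit at j=1, so smallest k = 1-0 = 1.

1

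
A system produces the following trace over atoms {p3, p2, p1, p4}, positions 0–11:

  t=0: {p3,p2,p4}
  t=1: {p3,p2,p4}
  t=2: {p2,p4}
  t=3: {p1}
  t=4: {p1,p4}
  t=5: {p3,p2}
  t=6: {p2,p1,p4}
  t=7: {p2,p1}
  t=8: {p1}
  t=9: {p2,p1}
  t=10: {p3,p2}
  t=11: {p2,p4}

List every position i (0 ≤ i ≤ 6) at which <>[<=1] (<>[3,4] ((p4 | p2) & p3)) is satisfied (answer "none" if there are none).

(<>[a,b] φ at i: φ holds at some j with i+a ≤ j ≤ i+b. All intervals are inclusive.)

Evaluate at each i in [0,6]:
  i=0: ✓ (witness j=1)
  i=1: ✓ (witness j=1)
  i=2: ✓ (witness j=2)
  i=3: ✗ (none in [3,4])
  i=4: ✗ (none in [4,5])
  i=5: ✓ (witness j=6)
  i=6: ✓ (witness j=6)

0, 1, 2, 5, 6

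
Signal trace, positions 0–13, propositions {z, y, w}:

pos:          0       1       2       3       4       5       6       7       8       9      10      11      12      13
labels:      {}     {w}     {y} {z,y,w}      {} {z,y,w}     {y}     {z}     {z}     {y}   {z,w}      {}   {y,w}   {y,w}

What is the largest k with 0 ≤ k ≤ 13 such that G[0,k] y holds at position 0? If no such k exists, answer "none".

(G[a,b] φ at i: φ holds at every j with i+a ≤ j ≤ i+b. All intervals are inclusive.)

none

y must hold from j=0 onward; find where it first fails.
  j=0: fails → no k works.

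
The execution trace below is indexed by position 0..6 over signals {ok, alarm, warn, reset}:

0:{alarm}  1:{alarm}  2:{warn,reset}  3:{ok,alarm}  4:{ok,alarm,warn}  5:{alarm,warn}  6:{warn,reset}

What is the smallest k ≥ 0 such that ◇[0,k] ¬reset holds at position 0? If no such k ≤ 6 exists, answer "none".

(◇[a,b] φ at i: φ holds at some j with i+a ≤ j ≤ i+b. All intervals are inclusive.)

0

Scan j = 0,1,… for ¬reset:
  j=0: holds
First hit at j=0, so smallest k = 0-0 = 0.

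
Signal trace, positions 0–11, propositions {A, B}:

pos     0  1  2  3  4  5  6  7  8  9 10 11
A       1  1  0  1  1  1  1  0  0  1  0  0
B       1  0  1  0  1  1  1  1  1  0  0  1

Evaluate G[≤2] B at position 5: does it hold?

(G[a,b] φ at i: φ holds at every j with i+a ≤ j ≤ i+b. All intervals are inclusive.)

Holds

Check B at every j in [5,7]:
  j=5: true
  j=6: true
  j=7: true
All positions satisfy it → formula holds.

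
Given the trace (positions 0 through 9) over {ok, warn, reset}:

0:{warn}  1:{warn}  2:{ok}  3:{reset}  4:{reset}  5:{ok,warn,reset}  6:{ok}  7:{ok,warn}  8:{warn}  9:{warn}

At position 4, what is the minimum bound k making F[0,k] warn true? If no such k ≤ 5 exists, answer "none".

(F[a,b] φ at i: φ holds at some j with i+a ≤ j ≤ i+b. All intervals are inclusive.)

1

Scan j = 4,5,… for warn:
  j=4: fails
  j=5: holds
First hit at j=5, so smallest k = 5-4 = 1.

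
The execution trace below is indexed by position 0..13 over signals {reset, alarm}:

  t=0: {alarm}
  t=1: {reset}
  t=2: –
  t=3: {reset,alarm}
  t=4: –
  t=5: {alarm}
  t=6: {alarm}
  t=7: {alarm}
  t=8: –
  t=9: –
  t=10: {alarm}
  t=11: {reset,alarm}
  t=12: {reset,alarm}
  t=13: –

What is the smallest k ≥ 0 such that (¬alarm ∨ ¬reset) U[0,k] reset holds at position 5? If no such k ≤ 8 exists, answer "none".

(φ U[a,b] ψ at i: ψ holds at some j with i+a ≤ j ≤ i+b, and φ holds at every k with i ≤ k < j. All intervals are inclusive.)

6

Need earliest j ≥ 5 with reset, and (¬alarm ∨ ¬reset) at every k in [5,j-1].
  j=5: rhs fails.
  j=6: rhs fails.
  j=7: rhs fails.
  j=8: rhs fails.
  j=9: rhs fails.
  j=10: rhs fails.
  j=11: rhs holds; lhs holds on [5,10]. k = 6.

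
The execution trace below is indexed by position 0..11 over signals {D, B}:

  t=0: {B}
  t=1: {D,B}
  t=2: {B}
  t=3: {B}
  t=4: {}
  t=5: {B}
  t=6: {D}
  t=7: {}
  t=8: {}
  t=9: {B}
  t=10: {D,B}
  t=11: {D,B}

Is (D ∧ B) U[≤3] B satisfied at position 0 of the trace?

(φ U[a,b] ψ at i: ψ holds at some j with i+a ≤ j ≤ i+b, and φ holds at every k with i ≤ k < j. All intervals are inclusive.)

Need some j in [0,3] with B, and (D ∧ B) at every k in [0,j-1].
  j=0: B holds; no prefix to check → satisfied.

True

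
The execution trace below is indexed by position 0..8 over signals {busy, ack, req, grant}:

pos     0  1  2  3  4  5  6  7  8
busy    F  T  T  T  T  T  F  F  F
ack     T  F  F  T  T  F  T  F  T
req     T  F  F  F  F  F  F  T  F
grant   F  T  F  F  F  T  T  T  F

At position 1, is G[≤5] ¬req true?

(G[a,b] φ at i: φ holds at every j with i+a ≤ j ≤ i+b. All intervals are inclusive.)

Yes

Check ¬req at every j in [1,6]:
  j=1: true
  j=2: true
  j=3: true
  j=4: true
  j=5: true
  j=6: true
All positions satisfy it → formula holds.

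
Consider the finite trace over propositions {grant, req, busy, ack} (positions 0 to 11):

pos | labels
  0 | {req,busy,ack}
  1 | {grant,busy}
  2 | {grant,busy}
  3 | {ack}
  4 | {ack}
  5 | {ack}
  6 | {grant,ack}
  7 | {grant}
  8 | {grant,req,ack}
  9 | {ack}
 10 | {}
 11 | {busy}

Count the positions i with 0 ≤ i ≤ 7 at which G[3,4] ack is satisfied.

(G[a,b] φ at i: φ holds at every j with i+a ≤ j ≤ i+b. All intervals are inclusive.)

Evaluate at each i in [0,7]:
  i=0: ✓ (all of [3,4])
  i=1: ✓ (all of [4,5])
  i=2: ✓ (all of [5,6])
  i=3: ✗ (fails at j=7)
  i=4: ✗ (fails at j=7)
  i=5: ✓ (all of [8,9])
  i=6: ✗ (fails at j=10)
  i=7: ✗ (fails at j=10)
Positions where it holds: {0, 1, 2, 5} → 4.

4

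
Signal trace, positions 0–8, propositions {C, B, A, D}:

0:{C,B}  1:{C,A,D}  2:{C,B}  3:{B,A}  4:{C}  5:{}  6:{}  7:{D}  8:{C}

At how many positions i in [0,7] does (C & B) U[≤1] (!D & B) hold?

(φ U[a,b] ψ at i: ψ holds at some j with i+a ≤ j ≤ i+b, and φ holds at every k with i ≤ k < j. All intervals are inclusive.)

3

Evaluate at each i in [0,7]:
  i=0: ✓ (rhs at j=0)
  i=1: ✗ (lhs fails at k=1 before rhs at j=2)
  i=2: ✓ (rhs at j=2)
  i=3: ✓ (rhs at j=3)
  i=4: ✗ (no rhs in [4,5])
  i=5: ✗ (no rhs in [5,6])
  i=6: ✗ (no rhs in [6,7])
  i=7: ✗ (no rhs in [7,8])
Positions where it holds: {0, 2, 3} → 3.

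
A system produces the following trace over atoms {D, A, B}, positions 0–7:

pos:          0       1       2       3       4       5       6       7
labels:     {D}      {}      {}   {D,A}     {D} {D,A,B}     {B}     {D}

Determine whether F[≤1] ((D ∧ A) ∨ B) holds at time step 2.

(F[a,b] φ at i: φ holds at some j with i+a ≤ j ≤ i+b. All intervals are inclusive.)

Check ((D ∧ A) ∨ B) at each j in [2,3]:
  j=2: false
  j=3: true
Found at j=3 → formula holds.

True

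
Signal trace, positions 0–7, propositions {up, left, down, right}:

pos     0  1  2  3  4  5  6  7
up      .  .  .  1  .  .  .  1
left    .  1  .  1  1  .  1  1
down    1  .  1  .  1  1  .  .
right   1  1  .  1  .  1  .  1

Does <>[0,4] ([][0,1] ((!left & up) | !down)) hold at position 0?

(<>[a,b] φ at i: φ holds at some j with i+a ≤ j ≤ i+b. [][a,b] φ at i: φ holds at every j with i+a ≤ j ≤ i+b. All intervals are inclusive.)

No

Check [][0,1] ((!left & up) | !down) at each j in [0,4]:
  j=0: fails at 0
  j=1: fails at 2
  j=2: fails at 2
  j=3: fails at 4
  j=4: fails at 4
No position in the window satisfies it → formula fails.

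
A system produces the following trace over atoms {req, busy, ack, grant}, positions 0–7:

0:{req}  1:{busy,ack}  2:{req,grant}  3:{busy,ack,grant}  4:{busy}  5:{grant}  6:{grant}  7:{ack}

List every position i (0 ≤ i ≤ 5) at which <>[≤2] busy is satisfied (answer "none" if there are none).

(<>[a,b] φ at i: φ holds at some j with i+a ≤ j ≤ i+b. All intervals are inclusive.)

Evaluate at each i in [0,5]:
  i=0: ✓ (witness j=1)
  i=1: ✓ (witness j=1)
  i=2: ✓ (witness j=3)
  i=3: ✓ (witness j=3)
  i=4: ✓ (witness j=4)
  i=5: ✗ (none in [5,7])

0, 1, 2, 3, 4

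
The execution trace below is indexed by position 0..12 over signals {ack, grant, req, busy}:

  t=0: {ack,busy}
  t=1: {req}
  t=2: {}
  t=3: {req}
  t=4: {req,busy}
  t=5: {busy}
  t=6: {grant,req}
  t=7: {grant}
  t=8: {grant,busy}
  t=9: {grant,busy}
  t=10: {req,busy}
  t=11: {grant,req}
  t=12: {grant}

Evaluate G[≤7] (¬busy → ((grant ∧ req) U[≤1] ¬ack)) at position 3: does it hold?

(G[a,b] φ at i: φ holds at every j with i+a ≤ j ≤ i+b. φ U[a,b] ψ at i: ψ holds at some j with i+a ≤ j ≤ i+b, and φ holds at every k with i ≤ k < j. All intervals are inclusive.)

Yes

Check (¬busy → ((grant ∧ req) U[≤1] ¬ack)) at every j in [3,10]:
  j=3: antecedent true; consequent holds → ✓
  j=4: antecedent false → ✓
  j=5: antecedent false → ✓
  j=6: antecedent true; consequent holds → ✓
  j=7: antecedent true; consequent holds → ✓
  j=8: antecedent false → ✓
  j=9: antecedent false → ✓
  j=10: antecedent false → ✓
All positions satisfy it → formula holds.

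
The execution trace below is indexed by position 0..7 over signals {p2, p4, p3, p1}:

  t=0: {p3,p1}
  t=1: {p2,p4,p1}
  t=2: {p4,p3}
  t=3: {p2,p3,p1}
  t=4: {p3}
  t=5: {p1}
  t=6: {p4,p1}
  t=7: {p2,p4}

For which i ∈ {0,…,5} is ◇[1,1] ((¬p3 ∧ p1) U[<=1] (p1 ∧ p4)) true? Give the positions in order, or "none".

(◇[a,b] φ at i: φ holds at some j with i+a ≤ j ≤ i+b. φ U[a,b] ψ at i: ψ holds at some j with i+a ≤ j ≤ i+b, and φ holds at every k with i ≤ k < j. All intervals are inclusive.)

Evaluate at each i in [0,5]:
  i=0: ✓ (witness j=1)
  i=1: ✗ (none in [2,2])
  i=2: ✗ (none in [3,3])
  i=3: ✗ (none in [4,4])
  i=4: ✓ (witness j=5)
  i=5: ✓ (witness j=6)

0, 4, 5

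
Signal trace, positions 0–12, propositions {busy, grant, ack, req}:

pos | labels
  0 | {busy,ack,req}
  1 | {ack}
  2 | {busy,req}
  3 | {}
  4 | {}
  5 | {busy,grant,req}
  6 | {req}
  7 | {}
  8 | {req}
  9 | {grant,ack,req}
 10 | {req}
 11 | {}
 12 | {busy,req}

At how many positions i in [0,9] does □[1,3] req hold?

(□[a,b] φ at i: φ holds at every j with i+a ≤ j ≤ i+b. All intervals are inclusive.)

Evaluate at each i in [0,9]:
  i=0: ✗ (fails at j=1)
  i=1: ✗ (fails at j=3)
  i=2: ✗ (fails at j=3)
  i=3: ✗ (fails at j=4)
  i=4: ✗ (fails at j=7)
  i=5: ✗ (fails at j=7)
  i=6: ✗ (fails at j=7)
  i=7: ✓ (all of [8,10])
  i=8: ✗ (fails at j=11)
  i=9: ✗ (fails at j=11)
Positions where it holds: {7} → 1.

1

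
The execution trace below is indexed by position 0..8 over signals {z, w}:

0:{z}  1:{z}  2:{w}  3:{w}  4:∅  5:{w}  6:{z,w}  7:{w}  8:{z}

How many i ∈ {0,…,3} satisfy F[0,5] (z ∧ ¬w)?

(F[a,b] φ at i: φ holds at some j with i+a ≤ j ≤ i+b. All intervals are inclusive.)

3

Evaluate at each i in [0,3]:
  i=0: ✓ (witness j=0)
  i=1: ✓ (witness j=1)
  i=2: ✗ (none in [2,7])
  i=3: ✓ (witness j=8)
Positions where it holds: {0, 1, 3} → 3.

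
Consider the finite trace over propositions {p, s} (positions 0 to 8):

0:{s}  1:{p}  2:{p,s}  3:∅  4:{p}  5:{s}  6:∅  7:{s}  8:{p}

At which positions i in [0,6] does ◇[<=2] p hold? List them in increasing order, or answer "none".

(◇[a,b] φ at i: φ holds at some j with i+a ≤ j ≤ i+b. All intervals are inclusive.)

Evaluate at each i in [0,6]:
  i=0: ✓ (witness j=1)
  i=1: ✓ (witness j=1)
  i=2: ✓ (witness j=2)
  i=3: ✓ (witness j=4)
  i=4: ✓ (witness j=4)
  i=5: ✗ (none in [5,7])
  i=6: ✓ (witness j=8)

0, 1, 2, 3, 4, 6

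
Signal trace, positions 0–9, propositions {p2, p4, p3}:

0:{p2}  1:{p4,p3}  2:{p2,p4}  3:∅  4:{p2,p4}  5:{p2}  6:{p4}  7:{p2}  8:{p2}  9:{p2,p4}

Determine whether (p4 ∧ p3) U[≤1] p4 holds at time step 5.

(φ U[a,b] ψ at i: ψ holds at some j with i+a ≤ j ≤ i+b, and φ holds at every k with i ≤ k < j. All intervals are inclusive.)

False

Need some j in [5,6] with p4, and (p4 ∧ p3) at every k in [5,j-1].
  j=5: p4 false.
  j=6: p4 holds, but (p4 ∧ p3) fails at k=5 → not this j.
No j in the window works → until fails.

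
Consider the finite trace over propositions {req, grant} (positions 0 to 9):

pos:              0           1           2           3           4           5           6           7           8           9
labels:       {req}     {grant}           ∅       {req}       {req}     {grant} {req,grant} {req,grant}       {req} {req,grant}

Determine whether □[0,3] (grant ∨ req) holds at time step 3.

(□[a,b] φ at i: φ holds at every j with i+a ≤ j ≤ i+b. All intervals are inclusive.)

True

Check (grant ∨ req) at every j in [3,6]:
  j=3: true
  j=4: true
  j=5: true
  j=6: true
All positions satisfy it → formula holds.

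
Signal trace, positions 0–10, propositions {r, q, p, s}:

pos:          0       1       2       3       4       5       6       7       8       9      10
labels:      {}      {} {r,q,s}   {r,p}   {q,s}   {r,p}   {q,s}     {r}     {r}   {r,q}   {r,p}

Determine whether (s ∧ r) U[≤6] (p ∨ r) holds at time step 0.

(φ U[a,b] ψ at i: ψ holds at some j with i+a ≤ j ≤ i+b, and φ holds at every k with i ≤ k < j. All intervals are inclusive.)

No

Need some j in [0,6] with (p ∨ r), and (s ∧ r) at every k in [0,j-1].
  j=0: (p ∨ r) false.
  j=1: (p ∨ r) false.
  j=2: (p ∨ r) holds, but (s ∧ r) fails at k=0 → not this j.
  j=3: (p ∨ r) holds, but (s ∧ r) fails at k=0 → not this j.
  j=4: (p ∨ r) false.
  j=5: (p ∨ r) holds, but (s ∧ r) fails at k=0 → not this j.
  j=6: (p ∨ r) false.
No j in the window works → until fails.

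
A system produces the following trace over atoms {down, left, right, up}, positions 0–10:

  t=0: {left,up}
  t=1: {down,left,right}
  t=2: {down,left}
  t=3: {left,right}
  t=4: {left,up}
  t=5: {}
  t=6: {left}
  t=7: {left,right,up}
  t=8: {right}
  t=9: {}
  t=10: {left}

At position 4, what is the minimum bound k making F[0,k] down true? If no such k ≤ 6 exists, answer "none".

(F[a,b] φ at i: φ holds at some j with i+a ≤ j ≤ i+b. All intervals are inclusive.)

none

Scan j = 4,5,… for down:
  j=4: fails
  j=5: fails
  j=6: fails
  j=7: fails
  j=8: fails
  j=9: fails
  j=10: fails
No j in [4,10] satisfies it → none.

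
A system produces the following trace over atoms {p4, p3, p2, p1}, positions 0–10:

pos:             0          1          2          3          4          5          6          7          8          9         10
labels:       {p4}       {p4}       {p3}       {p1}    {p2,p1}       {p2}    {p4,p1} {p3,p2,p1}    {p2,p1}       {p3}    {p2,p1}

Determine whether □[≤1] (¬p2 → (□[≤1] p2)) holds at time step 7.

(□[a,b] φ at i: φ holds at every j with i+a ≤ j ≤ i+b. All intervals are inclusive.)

True

Check (¬p2 → (□[≤1] p2)) at every j in [7,8]:
  j=7: antecedent false → ✓
  j=8: antecedent false → ✓
All positions satisfy it → formula holds.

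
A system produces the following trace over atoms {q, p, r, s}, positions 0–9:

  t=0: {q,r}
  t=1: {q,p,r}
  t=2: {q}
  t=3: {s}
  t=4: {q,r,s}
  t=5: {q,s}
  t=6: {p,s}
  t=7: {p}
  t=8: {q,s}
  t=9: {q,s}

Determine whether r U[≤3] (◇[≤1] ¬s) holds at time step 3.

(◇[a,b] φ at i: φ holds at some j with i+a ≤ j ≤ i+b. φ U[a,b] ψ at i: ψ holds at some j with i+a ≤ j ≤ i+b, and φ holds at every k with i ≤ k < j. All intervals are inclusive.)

Need some j in [3,6] with ◇[≤1] ¬s, and r at every k in [3,j-1].
  j=3: ◇[≤1] ¬s — fails (none in [3,4]).
  j=4: ◇[≤1] ¬s — fails (none in [4,5]).
  j=5: ◇[≤1] ¬s — fails (none in [5,6]).
  j=6: ◇[≤1] ¬s holds, but r fails at k=3 → not this j.
No j in the window works → until fails.

No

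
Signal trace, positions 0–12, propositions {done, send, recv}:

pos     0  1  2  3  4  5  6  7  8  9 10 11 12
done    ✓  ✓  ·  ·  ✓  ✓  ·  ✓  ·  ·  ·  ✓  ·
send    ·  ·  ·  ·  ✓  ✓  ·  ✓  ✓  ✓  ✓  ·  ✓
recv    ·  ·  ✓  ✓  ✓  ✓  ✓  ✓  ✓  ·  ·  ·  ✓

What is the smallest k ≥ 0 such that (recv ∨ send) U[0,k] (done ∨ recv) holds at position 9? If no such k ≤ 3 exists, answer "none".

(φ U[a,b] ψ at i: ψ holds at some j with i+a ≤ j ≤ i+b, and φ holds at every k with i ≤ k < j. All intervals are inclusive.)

Need earliest j ≥ 9 with (done ∨ recv), and (recv ∨ send) at every k in [9,j-1].
  j=9: rhs fails.
  j=10: rhs fails.
  j=11: rhs holds; lhs holds on [9,10]. k = 2.

2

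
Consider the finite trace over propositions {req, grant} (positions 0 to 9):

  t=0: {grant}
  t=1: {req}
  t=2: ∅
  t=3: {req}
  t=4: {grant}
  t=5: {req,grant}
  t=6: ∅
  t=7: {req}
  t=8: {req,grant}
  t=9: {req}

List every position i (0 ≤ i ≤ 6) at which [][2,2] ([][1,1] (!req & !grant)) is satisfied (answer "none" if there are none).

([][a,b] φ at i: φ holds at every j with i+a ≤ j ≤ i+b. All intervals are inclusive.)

Evaluate at each i in [0,6]:
  i=0: ✗ (fails at j=2)
  i=1: ✗ (fails at j=3)
  i=2: ✗ (fails at j=4)
  i=3: ✓ (all of [5,5])
  i=4: ✗ (fails at j=6)
  i=5: ✗ (fails at j=7)
  i=6: ✗ (fails at j=8)

3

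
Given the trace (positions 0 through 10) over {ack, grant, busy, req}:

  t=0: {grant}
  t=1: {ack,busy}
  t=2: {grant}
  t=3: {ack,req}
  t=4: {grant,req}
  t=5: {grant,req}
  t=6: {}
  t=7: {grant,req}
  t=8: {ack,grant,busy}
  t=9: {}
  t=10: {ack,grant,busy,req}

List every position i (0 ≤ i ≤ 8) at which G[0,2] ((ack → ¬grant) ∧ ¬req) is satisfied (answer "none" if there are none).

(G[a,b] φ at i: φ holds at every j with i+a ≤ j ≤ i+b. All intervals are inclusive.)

0

Evaluate at each i in [0,8]:
  i=0: ✓ (all of [0,2])
  i=1: ✗ (fails at j=3)
  i=2: ✗ (fails at j=3)
  i=3: ✗ (fails at j=3)
  i=4: ✗ (fails at j=4)
  i=5: ✗ (fails at j=5)
  i=6: ✗ (fails at j=7)
  i=7: ✗ (fails at j=7)
  i=8: ✗ (fails at j=8)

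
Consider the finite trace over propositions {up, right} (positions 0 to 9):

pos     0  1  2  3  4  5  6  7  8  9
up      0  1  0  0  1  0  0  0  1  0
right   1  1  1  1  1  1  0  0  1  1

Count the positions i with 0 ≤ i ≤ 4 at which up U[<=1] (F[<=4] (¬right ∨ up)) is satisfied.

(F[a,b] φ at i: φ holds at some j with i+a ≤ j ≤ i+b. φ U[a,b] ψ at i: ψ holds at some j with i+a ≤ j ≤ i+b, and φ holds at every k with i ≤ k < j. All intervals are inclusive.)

5

Evaluate at each i in [0,4]:
  i=0: ✓ (rhs at j=0)
  i=1: ✓ (rhs at j=1)
  i=2: ✓ (rhs at j=2)
  i=3: ✓ (rhs at j=3)
  i=4: ✓ (rhs at j=4)
Positions where it holds: {0, 1, 2, 3, 4} → 5.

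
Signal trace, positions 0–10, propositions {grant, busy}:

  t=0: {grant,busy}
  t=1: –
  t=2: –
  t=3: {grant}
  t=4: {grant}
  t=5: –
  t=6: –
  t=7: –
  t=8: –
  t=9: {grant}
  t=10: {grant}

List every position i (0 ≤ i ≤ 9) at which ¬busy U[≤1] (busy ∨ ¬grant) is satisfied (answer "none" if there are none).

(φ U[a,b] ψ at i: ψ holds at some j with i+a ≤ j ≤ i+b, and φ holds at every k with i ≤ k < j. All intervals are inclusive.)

0, 1, 2, 4, 5, 6, 7, 8

Evaluate at each i in [0,9]:
  i=0: ✓ (rhs at j=0)
  i=1: ✓ (rhs at j=1)
  i=2: ✓ (rhs at j=2)
  i=3: ✗ (no rhs in [3,4])
  i=4: ✓ (rhs at j=5; lhs holds on [4,4])
  i=5: ✓ (rhs at j=5)
  i=6: ✓ (rhs at j=6)
  i=7: ✓ (rhs at j=7)
  i=8: ✓ (rhs at j=8)
  i=9: ✗ (no rhs in [9,10])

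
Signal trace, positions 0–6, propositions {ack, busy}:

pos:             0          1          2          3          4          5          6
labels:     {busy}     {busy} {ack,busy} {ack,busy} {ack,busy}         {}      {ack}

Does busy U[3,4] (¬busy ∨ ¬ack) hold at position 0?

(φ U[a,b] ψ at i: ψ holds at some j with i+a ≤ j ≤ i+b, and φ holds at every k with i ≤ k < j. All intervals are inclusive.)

Does not hold

Need some j in [3,4] with (¬busy ∨ ¬ack), and busy at every k in [0,j-1].
  j=3: (¬busy ∨ ¬ack) false.
  j=4: (¬busy ∨ ¬ack) false.
No j in the window works → until fails.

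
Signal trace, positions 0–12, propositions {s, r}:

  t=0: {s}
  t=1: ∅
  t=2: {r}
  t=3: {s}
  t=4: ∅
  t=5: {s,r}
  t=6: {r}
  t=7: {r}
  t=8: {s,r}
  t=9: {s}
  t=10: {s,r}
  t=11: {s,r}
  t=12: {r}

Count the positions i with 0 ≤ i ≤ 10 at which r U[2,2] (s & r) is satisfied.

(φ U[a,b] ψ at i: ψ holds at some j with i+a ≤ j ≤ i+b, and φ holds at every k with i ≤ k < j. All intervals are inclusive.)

Evaluate at each i in [0,10]:
  i=0: ✗ (no rhs in [2,2])
  i=1: ✗ (no rhs in [3,3])
  i=2: ✗ (no rhs in [4,4])
  i=3: ✗ (lhs fails at k=3 before rhs at j=5)
  i=4: ✗ (no rhs in [6,6])
  i=5: ✗ (no rhs in [7,7])
  i=6: ✓ (rhs at j=8; lhs holds on [6,7])
  i=7: ✗ (no rhs in [9,9])
  i=8: ✗ (lhs fails at k=9 before rhs at j=10)
  i=9: ✗ (lhs fails at k=9 before rhs at j=11)
  i=10: ✗ (no rhs in [12,12])
Positions where it holds: {6} → 1.

1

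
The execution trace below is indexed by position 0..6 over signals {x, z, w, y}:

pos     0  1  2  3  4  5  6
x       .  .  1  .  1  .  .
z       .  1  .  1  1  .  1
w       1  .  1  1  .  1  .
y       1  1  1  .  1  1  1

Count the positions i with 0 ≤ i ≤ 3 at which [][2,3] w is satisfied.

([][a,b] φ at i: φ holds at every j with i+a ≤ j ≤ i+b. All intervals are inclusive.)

Evaluate at each i in [0,3]:
  i=0: ✓ (all of [2,3])
  i=1: ✗ (fails at j=4)
  i=2: ✗ (fails at j=4)
  i=3: ✗ (fails at j=6)
Positions where it holds: {0} → 1.

1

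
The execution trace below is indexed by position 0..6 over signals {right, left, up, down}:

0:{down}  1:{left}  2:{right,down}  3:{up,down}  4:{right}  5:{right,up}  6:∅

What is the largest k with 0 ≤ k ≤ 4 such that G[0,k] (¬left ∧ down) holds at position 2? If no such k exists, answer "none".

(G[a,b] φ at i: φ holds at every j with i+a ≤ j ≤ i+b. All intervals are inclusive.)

(¬left ∧ down) must hold from j=2 onward; find where it first fails.
  j=2: holds
  j=3: holds
  j=4: fails
Holds on [2,3], so largest k = 1.

1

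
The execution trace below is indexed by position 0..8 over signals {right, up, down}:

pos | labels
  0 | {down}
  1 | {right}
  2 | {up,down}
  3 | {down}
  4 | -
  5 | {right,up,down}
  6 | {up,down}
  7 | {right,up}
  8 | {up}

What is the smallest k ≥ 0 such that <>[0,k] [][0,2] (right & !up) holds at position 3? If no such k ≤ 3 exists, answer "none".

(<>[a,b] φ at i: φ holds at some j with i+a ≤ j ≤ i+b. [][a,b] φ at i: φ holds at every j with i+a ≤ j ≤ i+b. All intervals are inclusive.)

Scan j = 3,4,… for [][0,2] (right & !up):
  j=3: fails
  j=4: fails
  j=5: fails
  j=6: fails
No j in [3,6] satisfies it → none.

none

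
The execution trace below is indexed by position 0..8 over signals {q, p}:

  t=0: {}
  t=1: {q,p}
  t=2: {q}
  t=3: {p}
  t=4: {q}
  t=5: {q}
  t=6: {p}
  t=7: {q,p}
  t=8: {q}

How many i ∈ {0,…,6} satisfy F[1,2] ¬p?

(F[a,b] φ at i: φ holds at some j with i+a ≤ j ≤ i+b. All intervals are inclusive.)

Evaluate at each i in [0,6]:
  i=0: ✓ (witness j=2)
  i=1: ✓ (witness j=2)
  i=2: ✓ (witness j=4)
  i=3: ✓ (witness j=4)
  i=4: ✓ (witness j=5)
  i=5: ✗ (none in [6,7])
  i=6: ✓ (witness j=8)
Positions where it holds: {0, 1, 2, 3, 4, 6} → 6.

6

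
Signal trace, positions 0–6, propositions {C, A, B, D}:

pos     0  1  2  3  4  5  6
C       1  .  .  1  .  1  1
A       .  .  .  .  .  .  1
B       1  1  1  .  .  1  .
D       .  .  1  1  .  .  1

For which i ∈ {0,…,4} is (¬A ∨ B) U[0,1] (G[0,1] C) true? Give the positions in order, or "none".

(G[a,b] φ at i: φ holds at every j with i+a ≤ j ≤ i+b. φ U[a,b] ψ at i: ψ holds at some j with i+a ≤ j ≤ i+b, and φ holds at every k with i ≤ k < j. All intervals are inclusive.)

4

Evaluate at each i in [0,4]:
  i=0: ✗ (no rhs in [0,1])
  i=1: ✗ (no rhs in [1,2])
  i=2: ✗ (no rhs in [2,3])
  i=3: ✗ (no rhs in [3,4])
  i=4: ✓ (rhs at j=5; lhs holds on [4,4])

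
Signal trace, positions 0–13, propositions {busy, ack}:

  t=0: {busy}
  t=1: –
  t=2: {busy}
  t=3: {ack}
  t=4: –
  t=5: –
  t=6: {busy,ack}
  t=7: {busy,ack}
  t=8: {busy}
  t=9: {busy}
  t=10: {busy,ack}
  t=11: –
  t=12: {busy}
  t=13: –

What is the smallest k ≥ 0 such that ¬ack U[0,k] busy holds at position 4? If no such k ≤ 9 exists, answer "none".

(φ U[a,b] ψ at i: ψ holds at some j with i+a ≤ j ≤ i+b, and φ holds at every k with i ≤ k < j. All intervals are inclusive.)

2

Need earliest j ≥ 4 with busy, and ¬ack at every k in [4,j-1].
  j=4: rhs fails.
  j=5: rhs fails.
  j=6: rhs holds; lhs holds on [4,5]. k = 2.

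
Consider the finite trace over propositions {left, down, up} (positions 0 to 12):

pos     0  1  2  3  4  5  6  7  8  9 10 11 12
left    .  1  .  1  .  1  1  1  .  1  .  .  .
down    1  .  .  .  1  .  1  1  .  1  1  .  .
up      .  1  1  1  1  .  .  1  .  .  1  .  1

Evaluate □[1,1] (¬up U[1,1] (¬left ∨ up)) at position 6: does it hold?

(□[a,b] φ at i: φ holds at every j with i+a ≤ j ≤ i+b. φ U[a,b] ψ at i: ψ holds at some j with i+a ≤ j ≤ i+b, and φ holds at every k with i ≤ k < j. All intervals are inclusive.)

Check (¬up U[1,1] (¬left ∨ up)) at every j in [7,7]:
  j=7: fails
Fails at j=7 → formula fails.

False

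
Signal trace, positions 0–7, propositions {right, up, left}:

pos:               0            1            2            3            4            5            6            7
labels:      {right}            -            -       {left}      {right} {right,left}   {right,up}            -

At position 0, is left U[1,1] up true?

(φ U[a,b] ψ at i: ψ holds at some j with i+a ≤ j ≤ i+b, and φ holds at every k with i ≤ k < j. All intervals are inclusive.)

Need some j in [1,1] with up, and left at every k in [0,j-1].
  j=1: up false.
No j in the window works → until fails.

No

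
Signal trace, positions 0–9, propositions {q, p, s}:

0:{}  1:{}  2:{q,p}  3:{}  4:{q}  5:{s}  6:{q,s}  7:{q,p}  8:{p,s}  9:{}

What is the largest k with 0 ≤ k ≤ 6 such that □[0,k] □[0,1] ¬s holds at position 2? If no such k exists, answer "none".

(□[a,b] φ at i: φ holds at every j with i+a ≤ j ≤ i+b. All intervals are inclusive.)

1

□[0,1] ¬s must hold from j=2 onward; find where it first fails.
  j=2: holds
  j=3: holds
  j=4: fails
Holds on [2,3], so largest k = 1.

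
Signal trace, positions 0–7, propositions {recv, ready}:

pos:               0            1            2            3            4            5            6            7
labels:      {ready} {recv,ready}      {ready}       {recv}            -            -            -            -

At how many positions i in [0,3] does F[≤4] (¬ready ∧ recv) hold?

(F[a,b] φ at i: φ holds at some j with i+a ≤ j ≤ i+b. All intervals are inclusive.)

Evaluate at each i in [0,3]:
  i=0: ✓ (witness j=3)
  i=1: ✓ (witness j=3)
  i=2: ✓ (witness j=3)
  i=3: ✓ (witness j=3)
Positions where it holds: {0, 1, 2, 3} → 4.

4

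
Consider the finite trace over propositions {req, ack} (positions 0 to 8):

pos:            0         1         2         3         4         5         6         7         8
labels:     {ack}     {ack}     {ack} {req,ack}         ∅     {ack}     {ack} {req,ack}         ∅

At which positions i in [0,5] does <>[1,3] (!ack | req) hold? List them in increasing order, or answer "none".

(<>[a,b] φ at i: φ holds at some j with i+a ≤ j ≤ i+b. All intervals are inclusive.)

Evaluate at each i in [0,5]:
  i=0: ✓ (witness j=3)
  i=1: ✓ (witness j=3)
  i=2: ✓ (witness j=3)
  i=3: ✓ (witness j=4)
  i=4: ✓ (witness j=7)
  i=5: ✓ (witness j=7)

0, 1, 2, 3, 4, 5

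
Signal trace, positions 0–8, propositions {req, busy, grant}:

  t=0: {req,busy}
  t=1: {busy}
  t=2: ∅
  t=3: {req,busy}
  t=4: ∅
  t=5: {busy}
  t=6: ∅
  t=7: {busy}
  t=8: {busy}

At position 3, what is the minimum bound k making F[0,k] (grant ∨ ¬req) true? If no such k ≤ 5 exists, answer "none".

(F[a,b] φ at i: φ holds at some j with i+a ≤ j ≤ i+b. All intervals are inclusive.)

1

Scan j = 3,4,… for (grant ∨ ¬req):
  j=3: fails
  j=4: holds
First hit at j=4, so smallest k = 4-3 = 1.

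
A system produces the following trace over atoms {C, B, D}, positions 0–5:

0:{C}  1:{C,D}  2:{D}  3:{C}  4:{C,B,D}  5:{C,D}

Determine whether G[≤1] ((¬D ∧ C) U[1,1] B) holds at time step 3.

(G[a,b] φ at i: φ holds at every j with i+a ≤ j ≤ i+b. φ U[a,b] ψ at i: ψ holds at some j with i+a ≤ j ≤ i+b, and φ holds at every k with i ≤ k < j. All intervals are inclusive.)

Does not hold

Check ((¬D ∧ C) U[1,1] B) at every j in [3,4]:
  j=3: holds
  j=4: fails
Fails at j=4 → formula fails.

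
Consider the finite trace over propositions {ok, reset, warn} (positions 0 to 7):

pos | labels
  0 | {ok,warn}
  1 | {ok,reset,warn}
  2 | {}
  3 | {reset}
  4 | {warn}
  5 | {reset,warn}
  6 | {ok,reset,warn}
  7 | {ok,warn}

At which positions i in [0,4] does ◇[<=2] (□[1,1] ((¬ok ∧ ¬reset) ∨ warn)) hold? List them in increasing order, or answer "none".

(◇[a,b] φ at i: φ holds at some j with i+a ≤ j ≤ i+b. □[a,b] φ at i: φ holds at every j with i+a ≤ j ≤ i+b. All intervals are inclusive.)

Evaluate at each i in [0,4]:
  i=0: ✓ (witness j=0)
  i=1: ✓ (witness j=1)
  i=2: ✓ (witness j=3)
  i=3: ✓ (witness j=3)
  i=4: ✓ (witness j=4)

0, 1, 2, 3, 4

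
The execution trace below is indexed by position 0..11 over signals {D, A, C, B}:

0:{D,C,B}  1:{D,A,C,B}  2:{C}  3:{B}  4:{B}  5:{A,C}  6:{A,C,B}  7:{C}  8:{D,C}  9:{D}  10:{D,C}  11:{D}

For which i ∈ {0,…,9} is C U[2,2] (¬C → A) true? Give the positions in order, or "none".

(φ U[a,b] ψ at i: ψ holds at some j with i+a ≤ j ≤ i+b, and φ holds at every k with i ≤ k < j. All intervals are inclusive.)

Evaluate at each i in [0,9]:
  i=0: ✓ (rhs at j=2; lhs holds on [0,1])
  i=1: ✗ (no rhs in [3,3])
  i=2: ✗ (no rhs in [4,4])
  i=3: ✗ (lhs fails at k=3 before rhs at j=5)
  i=4: ✗ (lhs fails at k=4 before rhs at j=6)
  i=5: ✓ (rhs at j=7; lhs holds on [5,6])
  i=6: ✓ (rhs at j=8; lhs holds on [6,7])
  i=7: ✗ (no rhs in [9,9])
  i=8: ✗ (lhs fails at k=9 before rhs at j=10)
  i=9: ✗ (no rhs in [11,11])

0, 5, 6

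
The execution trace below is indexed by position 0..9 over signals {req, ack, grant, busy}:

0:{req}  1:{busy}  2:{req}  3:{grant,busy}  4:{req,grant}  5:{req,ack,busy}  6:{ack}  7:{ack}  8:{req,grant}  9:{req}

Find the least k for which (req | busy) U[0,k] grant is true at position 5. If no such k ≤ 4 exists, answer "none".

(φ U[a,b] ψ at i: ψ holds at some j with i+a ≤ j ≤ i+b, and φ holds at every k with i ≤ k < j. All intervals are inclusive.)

Need earliest j ≥ 5 with grant, and (req | busy) at every k in [5,j-1].
  j=5: rhs fails.
  j=6: rhs fails.
  j=7: rhs fails.
  j=8: rhs holds but lhs fails at k=6.
  j=9: rhs fails.
No witness within the range → none.

none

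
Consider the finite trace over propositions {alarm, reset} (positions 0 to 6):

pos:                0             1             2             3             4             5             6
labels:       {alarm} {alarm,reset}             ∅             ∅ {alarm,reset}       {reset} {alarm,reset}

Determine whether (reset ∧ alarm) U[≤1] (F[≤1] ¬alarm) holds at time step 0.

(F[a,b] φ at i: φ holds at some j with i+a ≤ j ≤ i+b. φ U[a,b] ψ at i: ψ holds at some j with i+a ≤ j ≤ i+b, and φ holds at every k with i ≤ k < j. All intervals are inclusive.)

Does not hold

Need some j in [0,1] with F[≤1] ¬alarm, and (reset ∧ alarm) at every k in [0,j-1].
  j=0: F[≤1] ¬alarm — fails (none in [0,1]).
  j=1: F[≤1] ¬alarm holds, but (reset ∧ alarm) fails at k=0 → not this j.
No j in the window works → until fails.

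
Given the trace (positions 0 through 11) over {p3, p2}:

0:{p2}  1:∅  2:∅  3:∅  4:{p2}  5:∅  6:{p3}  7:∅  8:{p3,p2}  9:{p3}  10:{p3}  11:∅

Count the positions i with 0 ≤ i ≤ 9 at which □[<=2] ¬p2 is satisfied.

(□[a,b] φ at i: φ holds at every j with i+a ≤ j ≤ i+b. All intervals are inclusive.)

3

Evaluate at each i in [0,9]:
  i=0: ✗ (fails at j=0)
  i=1: ✓ (all of [1,3])
  i=2: ✗ (fails at j=4)
  i=3: ✗ (fails at j=4)
  i=4: ✗ (fails at j=4)
  i=5: ✓ (all of [5,7])
  i=6: ✗ (fails at j=8)
  i=7: ✗ (fails at j=8)
  i=8: ✗ (fails at j=8)
  i=9: ✓ (all of [9,11])
Positions where it holds: {1, 5, 9} → 3.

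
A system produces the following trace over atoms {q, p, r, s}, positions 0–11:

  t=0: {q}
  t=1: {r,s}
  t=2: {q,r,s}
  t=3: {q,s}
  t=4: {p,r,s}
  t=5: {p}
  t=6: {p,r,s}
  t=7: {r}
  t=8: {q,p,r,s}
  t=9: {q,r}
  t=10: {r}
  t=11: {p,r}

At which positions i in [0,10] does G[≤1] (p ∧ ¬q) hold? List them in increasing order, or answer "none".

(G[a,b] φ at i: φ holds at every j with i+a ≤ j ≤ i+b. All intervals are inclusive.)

4, 5

Evaluate at each i in [0,10]:
  i=0: ✗ (fails at j=0)
  i=1: ✗ (fails at j=1)
  i=2: ✗ (fails at j=2)
  i=3: ✗ (fails at j=3)
  i=4: ✓ (all of [4,5])
  i=5: ✓ (all of [5,6])
  i=6: ✗ (fails at j=7)
  i=7: ✗ (fails at j=7)
  i=8: ✗ (fails at j=8)
  i=9: ✗ (fails at j=9)
  i=10: ✗ (fails at j=10)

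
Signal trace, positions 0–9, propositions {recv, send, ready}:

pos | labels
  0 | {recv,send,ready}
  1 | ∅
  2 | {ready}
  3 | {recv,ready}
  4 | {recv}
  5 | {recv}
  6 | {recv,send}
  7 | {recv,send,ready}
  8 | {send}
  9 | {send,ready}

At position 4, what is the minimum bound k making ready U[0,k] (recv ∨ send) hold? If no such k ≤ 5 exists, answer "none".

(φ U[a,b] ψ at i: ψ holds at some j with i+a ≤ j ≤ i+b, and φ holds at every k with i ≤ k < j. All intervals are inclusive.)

Need earliest j ≥ 4 with (recv ∨ send), and ready at every k in [4,j-1].
  j=4: rhs holds (empty prefix). k = 0.

0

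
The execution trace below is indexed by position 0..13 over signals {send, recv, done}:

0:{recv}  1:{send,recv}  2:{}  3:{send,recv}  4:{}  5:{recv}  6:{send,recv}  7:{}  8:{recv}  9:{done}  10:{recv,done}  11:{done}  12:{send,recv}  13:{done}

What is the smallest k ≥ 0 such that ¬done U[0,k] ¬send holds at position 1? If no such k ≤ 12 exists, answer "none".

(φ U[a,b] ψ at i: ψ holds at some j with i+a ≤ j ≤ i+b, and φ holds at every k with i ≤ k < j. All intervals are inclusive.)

Need earliest j ≥ 1 with ¬send, and ¬done at every k in [1,j-1].
  j=1: rhs fails.
  j=2: rhs holds; lhs holds on [1,1]. k = 1.

1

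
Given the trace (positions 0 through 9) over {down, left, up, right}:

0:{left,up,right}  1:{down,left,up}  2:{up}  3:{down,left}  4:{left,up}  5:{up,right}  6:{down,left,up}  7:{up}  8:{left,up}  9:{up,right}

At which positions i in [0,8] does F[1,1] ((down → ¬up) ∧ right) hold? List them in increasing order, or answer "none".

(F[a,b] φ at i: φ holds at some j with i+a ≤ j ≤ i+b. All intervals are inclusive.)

Evaluate at each i in [0,8]:
  i=0: ✗ (none in [1,1])
  i=1: ✗ (none in [2,2])
  i=2: ✗ (none in [3,3])
  i=3: ✗ (none in [4,4])
  i=4: ✓ (witness j=5)
  i=5: ✗ (none in [6,6])
  i=6: ✗ (none in [7,7])
  i=7: ✗ (none in [8,8])
  i=8: ✓ (witness j=9)

4, 8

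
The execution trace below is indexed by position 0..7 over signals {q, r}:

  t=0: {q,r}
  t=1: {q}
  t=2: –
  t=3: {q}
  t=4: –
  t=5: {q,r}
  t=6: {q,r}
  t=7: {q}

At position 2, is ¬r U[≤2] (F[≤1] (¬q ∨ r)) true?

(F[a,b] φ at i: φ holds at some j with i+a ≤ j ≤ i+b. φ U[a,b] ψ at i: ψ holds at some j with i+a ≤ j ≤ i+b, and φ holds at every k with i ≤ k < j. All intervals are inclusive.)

True

Need some j in [2,4] with F[≤1] (¬q ∨ r), and ¬r at every k in [2,j-1].
  j=2: F[≤1] (¬q ∨ r) holds; no prefix to check → satisfied.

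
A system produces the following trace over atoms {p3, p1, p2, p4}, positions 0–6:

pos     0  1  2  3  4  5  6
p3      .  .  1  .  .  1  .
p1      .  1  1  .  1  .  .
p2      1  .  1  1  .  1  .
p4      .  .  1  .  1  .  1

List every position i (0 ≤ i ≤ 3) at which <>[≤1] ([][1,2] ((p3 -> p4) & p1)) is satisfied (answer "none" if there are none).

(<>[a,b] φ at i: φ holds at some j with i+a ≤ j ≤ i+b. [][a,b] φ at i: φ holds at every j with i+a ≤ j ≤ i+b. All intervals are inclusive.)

Evaluate at each i in [0,3]:
  i=0: ✓ (witness j=0)
  i=1: ✗ (none in [1,2])
  i=2: ✗ (none in [2,3])
  i=3: ✗ (none in [3,4])

0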